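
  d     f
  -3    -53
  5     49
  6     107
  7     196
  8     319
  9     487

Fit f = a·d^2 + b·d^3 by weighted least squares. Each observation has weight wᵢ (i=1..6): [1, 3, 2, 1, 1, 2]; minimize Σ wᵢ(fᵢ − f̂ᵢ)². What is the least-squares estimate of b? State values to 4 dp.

b = 1.0082

Sums needed: Σwᵢ·d^2·d^2 = 24167, Σwᵢ·d^2·d^3 = 192357, Σwᵢ·d^3·d^3 = 1583591.
Right-hand side: Σwᵢ·d^2·f = 119816, Σwᵢ·d^3·f = 1006632.
XᵀWX·[a, b]ᵀ = XᵀWf becomes [[24167, 192357]; [192357, 1583591]]·[a, b]ᵀ = [119816, 1006632]ᵀ.
det = 24167·1583591 − 192357² = 1269428248.
a = (119816·1583591 − 192357·1006632)/1269428248 = -486646546/158678531; b = (24167·1006632 − 192357·119816)/1269428248 = 14543514/14425321.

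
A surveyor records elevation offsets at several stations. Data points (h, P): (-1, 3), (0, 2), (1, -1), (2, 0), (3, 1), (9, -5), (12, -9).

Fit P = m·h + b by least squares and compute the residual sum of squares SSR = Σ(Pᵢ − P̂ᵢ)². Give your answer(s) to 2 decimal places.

SSR = 8.07

Compute the Gram sums: Σh·h = 240, Σh = 26, Σ1 = 7.
Moment sums: Σh·P = -154, ΣP = -9.
Normal equations: [[240, 26]; [26, 7]]·[m, b]ᵀ = [-154, -9]ᵀ.
det = 240·7 − 26² = 1004.
m = ((-154)·7 − 26·(-9))/1004 = -211/251; b = (240·(-9) − 26·(-154))/1004 = 461/251.
Residuals: 81/251, 41/251, -501/251, -39/251, 423/251, 183/251, -188/251; SSR = 2026/251.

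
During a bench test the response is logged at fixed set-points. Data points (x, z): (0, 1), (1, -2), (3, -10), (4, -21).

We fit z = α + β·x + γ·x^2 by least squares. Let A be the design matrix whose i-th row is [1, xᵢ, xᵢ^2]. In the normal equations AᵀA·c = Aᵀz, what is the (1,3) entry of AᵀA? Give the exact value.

Row 1 ↔ basis 1, column 3 ↔ basis x^2, so (AᵀA)_{1,3} = Σᵢ x^2 = (1)·(0) + (1)·(1) + (1)·(9) + (1)·(16) = 26.

26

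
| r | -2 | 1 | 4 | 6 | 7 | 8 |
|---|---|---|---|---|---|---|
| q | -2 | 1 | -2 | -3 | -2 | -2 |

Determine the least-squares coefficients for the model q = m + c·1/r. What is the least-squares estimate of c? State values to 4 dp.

From the data, Σ1 = 6, Σ1/r = 199/168, Σ1/r·1/r = 38845/28224.
Right-hand side: Σq = -10, Σ1/r·q = 13/28.
So XᵀX·[m, c]ᵀ = Xᵀq: [[6, 199/168]; [199/168, 38845/28224]]·[m, c]ᵀ = [-10, 13/28]ᵀ.
Eliminating c: (38845/28224)·(row 1) − (199/168)·(row 2) gives (193469/28224)·m = (38845/28224)·(-10) − (199/168)·(13/28) = -100993/7056, so m = -403972/193469.
Then c = ((13/28) − (199/168)·(-403972/193469))/(38845/28224) = 412944/193469.

c = 2.1344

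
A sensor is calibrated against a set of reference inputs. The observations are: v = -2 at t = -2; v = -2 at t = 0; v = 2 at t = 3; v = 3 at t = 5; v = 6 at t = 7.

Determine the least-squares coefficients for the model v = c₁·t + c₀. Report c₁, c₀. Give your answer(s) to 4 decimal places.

c₁ = 0.9173, c₀ = -0.9850

Entries of AᵀA: Σt·t = 87, Σt = 13, Σ1 = 5.
Moment sums: Σt·v = 67, Σv = 7.
det = 87·5 − 13² = 266.
c₁ = (67·5 − 13·7)/266 = 122/133; c₀ = (87·7 − 13·67)/266 = -131/133.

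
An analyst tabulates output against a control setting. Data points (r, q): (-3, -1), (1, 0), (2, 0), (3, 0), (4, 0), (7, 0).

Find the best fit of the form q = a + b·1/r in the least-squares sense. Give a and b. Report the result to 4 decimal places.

Sums needed: Σ1 = 6, Σ1/r = 53/28, Σ1/r·1/r = 10973/7056.
And Σq = -1, Σ1/r·q = 1/3.
So MᵀM·[a, b]ᵀ = Mᵀq: [[6, 53/28]; [53/28, 10973/7056]]·[a, b]ᵀ = [-1, 1/3]ᵀ.
det = 6·(10973/7056) − (53/28)² = 13519/2352.
a = ((-1)·(10973/7056) − (53/28)·(1/3))/(13519/2352) = -15425/40557; b = (6·(1/3) − (53/28)·(-1))/(13519/2352) = 9156/13519.

a = -0.3803, b = 0.6773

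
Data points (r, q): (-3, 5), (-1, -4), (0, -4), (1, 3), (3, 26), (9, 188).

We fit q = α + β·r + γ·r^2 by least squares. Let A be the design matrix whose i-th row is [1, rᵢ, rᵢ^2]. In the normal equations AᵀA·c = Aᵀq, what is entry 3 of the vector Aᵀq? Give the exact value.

Entry 3 ↔ basis r^2, so (Aᵀq)_{3} = Σᵢ (r^2)·qᵢ = (9)·(5) + (1)·(-4) + (0)·(-4) + (1)·(3) + (9)·(26) + (81)·(188) = 15506.

15506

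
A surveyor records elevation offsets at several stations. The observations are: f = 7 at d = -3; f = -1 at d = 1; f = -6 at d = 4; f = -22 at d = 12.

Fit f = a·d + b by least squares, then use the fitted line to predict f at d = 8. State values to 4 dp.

Entries of AᵀA: Σd·d = 170, Σd = 14, Σ1 = 4.
For Aᵀf: Σd·f = -310, Σf = -22.
AᵀA·[a, b]ᵀ = Aᵀf becomes [[170, 14]; [14, 4]]·[a, b]ᵀ = [-310, -22]ᵀ.
Δ = 170·4 − 14² = 484.
a = ((-310)·4 − 14·(-22))/484 = -233/121; b = (170·(-22) − 14·(-310))/484 = 150/121.
At d = 8: f̂ = (-233/121)·(8) + (150/121)·(1) = -1714/121.

f̂ = -14.1653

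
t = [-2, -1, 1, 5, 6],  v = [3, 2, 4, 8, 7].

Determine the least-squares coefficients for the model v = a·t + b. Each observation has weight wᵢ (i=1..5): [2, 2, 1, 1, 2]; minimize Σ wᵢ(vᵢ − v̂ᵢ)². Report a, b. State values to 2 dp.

a = 0.64, b = 3.53

AᵀWA·[a, b]ᵀ = AᵀWv reads: 108·a + 12·b = 112;  12·a + 8·b = 36.
(Σwᵢ·t·t = 108, Σwᵢ·t = 12, Σwᵢ·1 = 8, Σwᵢ·t·v = 112, Σwᵢ·v = 36.)
Δ = 108·8 − 12² = 720.
a = (112·8 − 12·36)/720 = 29/45; b = (108·36 − 12·112)/720 = 53/15.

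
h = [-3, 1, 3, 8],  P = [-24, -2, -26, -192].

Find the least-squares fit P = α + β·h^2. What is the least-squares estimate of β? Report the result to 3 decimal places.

From the data, Σ1 = 4, Σh^2 = 83, Σh^2·h^2 = 4259.
For AᵀP: ΣP = -244, Σh^2·P = -12740.
Determinant 4·4259 − 83² = 10147.
α = ((-244)·4259 − 83·(-12740))/10147 = 18224/10147; β = (4·(-12740) − 83·(-244))/10147 = -30708/10147.

β = -3.026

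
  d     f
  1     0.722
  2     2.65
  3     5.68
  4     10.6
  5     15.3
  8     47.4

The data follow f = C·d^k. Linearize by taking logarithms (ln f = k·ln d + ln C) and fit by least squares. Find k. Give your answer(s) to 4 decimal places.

k = 1.9892

Taking logs, ln f = k·ln d + ln C, so regress ln f on ln d.
Σln d = 6.8669, Σ(ln d)² = 10.5236, Σln f = 11.3331, Σln d·ln f = 18.2707.
Normal system: [[10.5236, 6.8669]; [6.8669, 6]]·[k, ln C]ᵀ = [18.2707, 11.3331]ᵀ.
Δ = 10.5236·6 − (6.8669)² = 15.9867; k = (18.2707·6 − 6.8669·11.3331)/15.9867 = 1.98917, ln C = (10.5236·11.3331 − 6.8669·18.2707)/15.9867 = -0.38774.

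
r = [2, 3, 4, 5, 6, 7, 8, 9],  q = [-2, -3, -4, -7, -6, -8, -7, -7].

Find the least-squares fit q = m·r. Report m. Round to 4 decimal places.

m = -0.9683

Compute the Gram sums: Σr·r = 284.
Right-hand side: Σr·q = -275.
So MᵀM·[m]ᵀ = Mᵀq: [[284]]·[m]ᵀ = [-275]ᵀ.
Hence m = -275 / 284 ≈ -0.96831.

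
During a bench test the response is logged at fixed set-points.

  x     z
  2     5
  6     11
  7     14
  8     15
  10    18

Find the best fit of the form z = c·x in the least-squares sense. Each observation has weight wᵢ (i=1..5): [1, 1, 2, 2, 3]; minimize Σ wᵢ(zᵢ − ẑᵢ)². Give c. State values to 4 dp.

c = 1.8587

Entries of AᵀWA: Σwᵢ·x·x = 566.
Moment sums: Σwᵢ·x·z = 1052.
c = 1052/566 = 1.85866.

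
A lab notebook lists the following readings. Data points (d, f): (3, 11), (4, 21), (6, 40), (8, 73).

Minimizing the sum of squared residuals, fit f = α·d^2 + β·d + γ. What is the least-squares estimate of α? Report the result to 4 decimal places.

α = 1.2010

The normal system MᵀM·[α, β, γ]ᵀ = Mᵀf is [[5729, 819, 125]; [819, 125, 21]; [125, 21, 4]]·[α, β, γ]ᵀ = [6547, 941, 145]ᵀ.
Row-reducing yields α = 239/199, β = -212/199, γ = 858/199.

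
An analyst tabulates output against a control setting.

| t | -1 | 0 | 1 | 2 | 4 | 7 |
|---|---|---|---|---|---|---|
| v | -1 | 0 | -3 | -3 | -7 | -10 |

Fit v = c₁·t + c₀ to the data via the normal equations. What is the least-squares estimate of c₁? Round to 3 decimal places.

c₁ = -1.261

Compute the Gram sums: Σt·t = 71, Σt = 13, Σ1 = 6.
Moment sums: Σt·v = -106, Σv = -24.
Normal equations: [[71, 13]; [13, 6]]·[c₁, c₀]ᵀ = [-106, -24]ᵀ.
Eliminating c₀: 6·(row 1) − 13·(row 2) gives 257·c₁ = 6·(-106) − 13·(-24) = -324, so c₁ = -324/257.
Then c₀ = ((-24) − 13·(-324/257))/6 = -326/257.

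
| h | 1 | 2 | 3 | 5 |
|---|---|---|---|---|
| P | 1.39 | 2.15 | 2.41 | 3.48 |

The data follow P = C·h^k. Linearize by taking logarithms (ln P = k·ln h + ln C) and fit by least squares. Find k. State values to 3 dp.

With ln Pᵢ as the transformed response and ln hᵢ as the regressor:
XᵀX = [[4.2777, 3.4012]; [3.4012, 4]], rhs = [3.5040, 3.2214]ᵀ  (here Σln h = 3.4012, Σ(ln h)² = 4.2777, Σln P = 3.2214, Σln h·ln P = 3.5040).
Solving (det = 5.5426): k = 0.55193, ln C = 0.33605.

k = 0.552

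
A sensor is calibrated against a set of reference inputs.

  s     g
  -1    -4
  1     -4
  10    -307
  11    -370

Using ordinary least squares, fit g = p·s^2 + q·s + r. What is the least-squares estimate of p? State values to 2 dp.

Entries of AᵀA: Σs^2·s^2 = 24643, Σs^2·s = 2331, Σs^2 = 223, Σs·s = 223, Σs = 21, Σ1 = 4.
And Σs^2·g = -75478, Σs·g = -7140, Σg = -685.
Row-reducing yields p = -10303/3398, q = -777/3398, r = -1718/1699.

p = -3.03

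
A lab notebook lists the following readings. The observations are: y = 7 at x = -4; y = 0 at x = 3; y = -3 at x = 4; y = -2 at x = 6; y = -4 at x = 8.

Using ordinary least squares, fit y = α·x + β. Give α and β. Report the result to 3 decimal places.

α = -0.928, β = 2.755

Entries of AᵀA: Σx·x = 141, Σx = 17, Σ1 = 5.
Right-hand side: Σx·y = -84, Σy = -2.
Normal equations: [[141, 17]; [17, 5]]·[α, β]ᵀ = [-84, -2]ᵀ.
Δ = 141·5 − 17² = 416.
α = ((-84)·5 − 17·(-2))/416 = -193/208; β = (141·(-2) − 17·(-84))/416 = 573/208.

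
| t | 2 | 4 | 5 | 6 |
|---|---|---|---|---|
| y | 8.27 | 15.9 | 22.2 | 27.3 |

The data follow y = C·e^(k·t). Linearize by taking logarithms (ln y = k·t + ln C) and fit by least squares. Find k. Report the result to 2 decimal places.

k = 0.30

With ln yᵢ as the transformed response and tᵢ as the regressor:
Σt = 17.0000, Σ(t)² = 81.0000, Σln y = 11.2859, Σt·ln y = 50.6323.
Normal system: [[81.0000, 17.0000]; [17.0000, 4]]·[k, ln C]ᵀ = [50.6323, 11.2859]ᵀ.
Solving (det = 35.0000): k = 0.30481, ln C = 1.52603.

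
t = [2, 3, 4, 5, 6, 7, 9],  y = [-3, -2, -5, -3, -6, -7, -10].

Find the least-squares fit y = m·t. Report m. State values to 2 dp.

m = -1.01

Normal-equation sums: Σt·t = 220.
Right-hand side: Σt·y = -222.
Normal equations: [[220]]·[m]ᵀ = [-222]ᵀ.
Hence m = -222 / 220 ≈ -1.00909.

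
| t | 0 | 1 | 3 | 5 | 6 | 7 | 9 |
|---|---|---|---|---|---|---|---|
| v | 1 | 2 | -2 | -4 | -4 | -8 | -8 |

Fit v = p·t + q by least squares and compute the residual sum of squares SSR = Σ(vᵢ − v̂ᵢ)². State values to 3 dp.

With design matrix X, XᵀX = [[201, 31]; [31, 7]] and Xᵀv = [-176, -23]ᵀ.
Determinant 201·7 − 31² = 446.
p = ((-176)·7 − 31·(-23))/446 = -519/446; q = (201·(-23) − 31·(-176))/446 = 833/446.
Residuals: -387/446, 289/223, -84/223, -11/223, 497/446, -384/223, 135/223; SSR = 3189/446.

SSR = 7.150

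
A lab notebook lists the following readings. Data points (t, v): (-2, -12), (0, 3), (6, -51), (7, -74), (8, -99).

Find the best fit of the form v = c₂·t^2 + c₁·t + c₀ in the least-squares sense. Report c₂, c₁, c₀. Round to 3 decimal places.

Compute the Gram sums: Σt^2·t^2 = 7809, Σt^2·t = 1063, Σt^2 = 153, Σt·t = 153, Σt = 19, Σ1 = 5.
Moment sums: Σt^2·v = -11846, Σt·v = -1592, Σv = -233.
XᵀX·[c₂, c₁, c₀]ᵀ = Xᵀv becomes [[7809, 1063, 153]; [1063, 153, 19]; [153, 19, 5]]·[c₂, c₁, c₀]ᵀ = [-11846, -1592, -233]ᵀ.
Row-reducing yields c₂ = -50963/25924, c₁ = 77053/25924, c₀ = 14652/6481.

c₂ = -1.966, c₁ = 2.972, c₀ = 2.261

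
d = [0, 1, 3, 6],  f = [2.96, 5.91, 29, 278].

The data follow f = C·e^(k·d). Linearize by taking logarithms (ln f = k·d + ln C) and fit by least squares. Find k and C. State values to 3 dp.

Let Y = ln f. Fitting Y = k·d + ln C by least squares:
Sums: Σd = 10.0000, Σ(d)² = 46.0000, Σln f = 11.8568, Σd·ln f = 45.6443.
Normal system: [[46.0000, 10.0000]; [10.0000, 4]]·[k, ln C]ᵀ = [45.6443, 11.8568]ᵀ.
Slope k = (n·Σd·ln f − Σd·Σln f)/(n·Σ(d)² − (Σd)²) = (4·45.6443 − 10.0000·11.8568)/84.0000 = 0.76202; ln C = (Σln f − k·Σd)/n = 1.05914, so C = exp(1.05914) = 2.88390.

k = 0.762, C = 2.884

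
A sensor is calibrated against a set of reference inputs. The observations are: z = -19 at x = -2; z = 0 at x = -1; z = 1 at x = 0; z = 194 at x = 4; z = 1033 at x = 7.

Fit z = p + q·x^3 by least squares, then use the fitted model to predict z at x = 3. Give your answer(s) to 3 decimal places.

Forming AᵀA = [[5, 398]; [398, 121810]] and Aᵀz = [1209, 366887]ᵀ gives AᵀA·[p, q]ᵀ = Aᵀz.
det = 5·121810 − 398² = 450646.
p = (1209·121810 − 398·366887)/450646 = 623632/225323; q = (5·366887 − 398·1209)/450646 = 1353253/450646.
At x = 3: ẑ = (623632/225323)·(1) + (1353253/450646)·(27) = 37785095/450646.

ẑ = 83.847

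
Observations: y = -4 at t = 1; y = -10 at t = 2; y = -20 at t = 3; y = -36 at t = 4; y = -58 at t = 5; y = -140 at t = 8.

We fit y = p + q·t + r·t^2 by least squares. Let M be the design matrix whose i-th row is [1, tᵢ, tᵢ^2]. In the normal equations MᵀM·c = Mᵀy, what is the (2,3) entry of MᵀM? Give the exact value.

Row 2 ↔ basis t, column 3 ↔ basis t^2, so (MᵀM)_{2,3} = Σᵢ (t)·(t^2) = (1)·(1) + (2)·(4) + (3)·(9) + (4)·(16) + (5)·(25) + (8)·(64) = 737.

737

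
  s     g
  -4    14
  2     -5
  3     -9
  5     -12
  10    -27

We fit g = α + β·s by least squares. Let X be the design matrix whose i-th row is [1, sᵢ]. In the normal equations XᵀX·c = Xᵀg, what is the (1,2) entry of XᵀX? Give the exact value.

Row 1 ↔ basis 1, column 2 ↔ basis s, so (XᵀX)_{1,2} = Σᵢ s = (1)·(-4) + (1)·(2) + (1)·(3) + (1)·(5) + (1)·(10) = 16.

16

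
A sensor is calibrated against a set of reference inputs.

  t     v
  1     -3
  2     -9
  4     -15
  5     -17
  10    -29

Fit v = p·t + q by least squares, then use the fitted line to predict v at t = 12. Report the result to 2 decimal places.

v̂ = -35.42

Sums needed: Σt·t = 146, Σt = 22, Σ1 = 5.
And Σt·v = -456, Σv = -73.
XᵀX·[p, q]ᵀ = Xᵀv becomes [[146, 22]; [22, 5]]·[p, q]ᵀ = [-456, -73]ᵀ.
Determinant 146·5 − 22² = 246.
p = ((-456)·5 − 22·(-73))/246 = -337/123; q = (146·(-73) − 22·(-456))/246 = -313/123.
At t = 12: v̂ = (-337/123)·(12) + (-313/123)·(1) = -4357/123.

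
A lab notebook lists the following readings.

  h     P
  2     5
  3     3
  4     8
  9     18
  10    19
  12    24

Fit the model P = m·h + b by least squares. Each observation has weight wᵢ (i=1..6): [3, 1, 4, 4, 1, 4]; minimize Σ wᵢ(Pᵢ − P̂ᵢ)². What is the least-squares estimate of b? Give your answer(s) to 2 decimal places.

The normal equations are: 1085·m + 119·b = 2157;  119·m + 17·b = 237.
Determinant 1085·17 − 119² = 4284.
m = (2157·17 − 119·237)/4284 = 83/42; b = (1085·237 − 119·2157)/4284 = 11/102.

b = 0.11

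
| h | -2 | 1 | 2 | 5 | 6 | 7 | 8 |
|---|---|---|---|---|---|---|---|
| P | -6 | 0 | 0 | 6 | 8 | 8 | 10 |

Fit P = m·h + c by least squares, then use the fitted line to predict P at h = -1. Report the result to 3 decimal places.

From the data, Σh·h = 183, Σh = 27, Σ1 = 7.
Right-hand side: Σh·P = 226, ΣP = 26.
Normal equations: [[183, 27]; [27, 7]]·[m, c]ᵀ = [226, 26]ᵀ.
Determinant 183·7 − 27² = 552.
m = (226·7 − 27·26)/552 = 110/69; c = (183·26 − 27·226)/552 = -56/23.
At h = -1: P̂ = (110/69)·(-1) + (-56/23)·(1) = -278/69.

P̂ = -4.029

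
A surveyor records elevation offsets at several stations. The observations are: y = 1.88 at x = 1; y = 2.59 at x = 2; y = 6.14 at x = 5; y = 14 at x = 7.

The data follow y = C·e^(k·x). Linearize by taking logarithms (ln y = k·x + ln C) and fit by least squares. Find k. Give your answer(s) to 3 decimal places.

With ln yᵢ as the transformed response and xᵢ as the regressor:
XᵀX = [[79.0000, 15.0000]; [15.0000, 4]], rhs = [30.0821, 6.0368]ᵀ  (here Σx = 15.0000, Σ(x)² = 79.0000, Σln y = 6.0368, Σx·ln y = 30.0821).
Δ = 79.0000·4 − (15.0000)² = 91.0000; k = (30.0821·4 − 15.0000·6.0368)/91.0000 = 0.32721, ln C = (79.0000·6.0368 − 15.0000·30.0821)/91.0000 = 0.28216.

k = 0.327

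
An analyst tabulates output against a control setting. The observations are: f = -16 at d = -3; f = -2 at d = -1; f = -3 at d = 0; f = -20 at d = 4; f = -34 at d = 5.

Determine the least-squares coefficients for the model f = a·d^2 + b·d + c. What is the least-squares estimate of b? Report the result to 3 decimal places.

With design matrix A, AᵀA = [[963, 161, 51]; [161, 51, 5]; [51, 5, 5]] and Aᵀf = [-1316, -200, -75]ᵀ.
Row-reducing yields a = -14495/10336, b = 6575/10336, c = -6883/5168.

b = 0.636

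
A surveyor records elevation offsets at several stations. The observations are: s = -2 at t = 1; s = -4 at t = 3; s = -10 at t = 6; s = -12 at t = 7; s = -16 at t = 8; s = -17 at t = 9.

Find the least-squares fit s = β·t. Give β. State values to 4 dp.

β = -1.8292

Sums needed: Σt·t = 240.
Right-hand side: Σt·s = -439.
β = (-439)/240 = -1.82917.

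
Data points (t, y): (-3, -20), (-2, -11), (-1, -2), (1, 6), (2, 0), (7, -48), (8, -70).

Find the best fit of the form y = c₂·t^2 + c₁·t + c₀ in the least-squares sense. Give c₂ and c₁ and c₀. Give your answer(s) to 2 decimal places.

c₂ = -1.50, c₁ = 3.08, c₀ = 2.23

From the data, Σt^2·t^2 = 6612, Σt^2·t = 828, Σt^2 = 132, Σt·t = 132, Σt = 12, Σ1 = 7.
Right-hand side: Σt^2·y = -7052, Σt·y = -806, Σy = -145.
AᵀA·[c₂, c₁, c₀]ᵀ = Aᵀy becomes [[6612, 828, 132]; [828, 132, 12]; [132, 12, 7]]·[c₂, c₁, c₀]ᵀ = [-7052, -806, -145]ᵀ.
Row-reducing yields c₂ = -467/312, c₁ = 961/312, c₀ = 29/13.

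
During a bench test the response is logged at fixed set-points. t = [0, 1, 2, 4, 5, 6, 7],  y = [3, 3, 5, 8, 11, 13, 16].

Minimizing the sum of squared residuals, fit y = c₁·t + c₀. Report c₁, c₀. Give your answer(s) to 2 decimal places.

c₁ = 1.90, c₀ = 1.64

AᵀA·[c₁, c₀]ᵀ = Aᵀy reads: 131·c₁ + 25·c₀ = 290;  25·c₁ + 7·c₀ = 59.
(Σt·t = 131, Σt = 25, Σ1 = 7, Σt·y = 290, Σy = 59.)
Eliminating c₀: 7·(row 1) − 25·(row 2) gives 292·c₁ = 7·290 − 25·59 = 555, so c₁ = 555/292.
Then c₀ = (59 − 25·(555/292))/7 = 479/292.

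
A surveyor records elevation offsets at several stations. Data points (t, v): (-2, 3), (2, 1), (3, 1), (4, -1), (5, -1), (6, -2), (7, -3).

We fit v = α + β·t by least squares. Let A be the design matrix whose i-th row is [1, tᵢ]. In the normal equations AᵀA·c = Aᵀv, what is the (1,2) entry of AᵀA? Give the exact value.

25

Row 1 ↔ basis 1, column 2 ↔ basis t, so (AᵀA)_{1,2} = Σᵢ t = (1)·(-2) + (1)·(2) + (1)·(3) + (1)·(4) + (1)·(5) + (1)·(6) + (1)·(7) = 25.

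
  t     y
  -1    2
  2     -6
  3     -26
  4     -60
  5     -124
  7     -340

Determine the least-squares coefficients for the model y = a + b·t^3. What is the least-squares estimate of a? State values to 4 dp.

From the data, Σ1 = 6, Σt^3 = 566, Σt^3·t^3 = 138164.
For Xᵀy: Σy = -554, Σt^3·y = -136712.
So XᵀX·[a, b]ᵀ = Xᵀy: [[6, 566]; [566, 138164]]·[a, b]ᵀ = [-554, -136712]ᵀ.
Determinant 6·138164 − 566² = 508628.
a = ((-554)·138164 − 566·(-136712))/508628 = 209034/127157; b = (6·(-136712) − 566·(-554))/508628 = -126677/127157.

a = 1.6439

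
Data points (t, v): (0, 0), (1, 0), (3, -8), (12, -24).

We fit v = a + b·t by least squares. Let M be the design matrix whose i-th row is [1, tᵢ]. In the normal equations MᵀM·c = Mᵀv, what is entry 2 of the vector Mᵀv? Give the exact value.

-312

Entry 2 ↔ basis t, so (Mᵀv)_{2} = Σᵢ (t)·vᵢ = (0)·(0) + (1)·(0) + (3)·(-8) + (12)·(-24) = -312.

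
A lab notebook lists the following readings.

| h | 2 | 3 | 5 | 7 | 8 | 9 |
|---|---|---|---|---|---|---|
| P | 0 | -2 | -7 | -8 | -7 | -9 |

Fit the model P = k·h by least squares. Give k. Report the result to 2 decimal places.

Entries of AᵀA: Σh·h = 232.
Right-hand side: Σh·P = -234.
So AᵀA·[k]ᵀ = AᵀP: [[232]]·[k]ᵀ = [-234]ᵀ.
k = (-234)/232 = -1.00862.

k = -1.01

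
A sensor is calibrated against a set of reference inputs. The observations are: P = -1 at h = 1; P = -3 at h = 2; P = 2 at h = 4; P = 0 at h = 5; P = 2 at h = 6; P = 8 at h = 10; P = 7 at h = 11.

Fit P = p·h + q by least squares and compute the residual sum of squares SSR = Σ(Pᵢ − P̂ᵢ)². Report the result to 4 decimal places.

Forming AᵀA = [[303, 39]; [39, 7]] and AᵀP = [170, 15]ᵀ gives AᵀA·[p, q]ᵀ = AᵀP.
det = 303·7 − 39² = 600.
p = (170·7 − 39·15)/600 = 121/120; q = (303·15 − 39·170)/600 = -139/40.
Residuals: 22/15, -37/24, 173/120, -47/30, -23/40, 167/120, -37/60; SSR = 281/24.

SSR = 11.7083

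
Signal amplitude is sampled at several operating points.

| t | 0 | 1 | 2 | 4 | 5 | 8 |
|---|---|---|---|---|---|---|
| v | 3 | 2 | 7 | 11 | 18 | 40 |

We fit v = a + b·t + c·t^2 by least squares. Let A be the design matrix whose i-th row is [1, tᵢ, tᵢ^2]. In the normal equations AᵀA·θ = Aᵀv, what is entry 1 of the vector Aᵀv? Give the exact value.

81

Entry 1 ↔ basis 1, so (Aᵀv)_{1} = Σᵢ vᵢ = (1)·(3) + (1)·(2) + (1)·(7) + (1)·(11) + (1)·(18) + (1)·(40) = 81.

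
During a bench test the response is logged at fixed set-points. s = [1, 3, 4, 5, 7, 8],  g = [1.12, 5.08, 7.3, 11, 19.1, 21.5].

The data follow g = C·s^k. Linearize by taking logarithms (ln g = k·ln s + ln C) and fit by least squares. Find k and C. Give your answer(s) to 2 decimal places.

Taking logs, ln g = k·ln s + ln C, so regress ln g on ln s.
AᵀA = [[13.8297, 8.1197]; [8.1197, 6]], rhs = [20.5203, 12.1422]ᵀ  (here Σln s = 8.1197, Σ(ln s)² = 13.8297, Σln g = 12.1422, Σln s·ln g = 20.5203).
Solving (det = 17.0487): k = 1.43889, ln C = 0.07647, so C = exp(0.07647) = 1.07947.

k = 1.44, C = 1.08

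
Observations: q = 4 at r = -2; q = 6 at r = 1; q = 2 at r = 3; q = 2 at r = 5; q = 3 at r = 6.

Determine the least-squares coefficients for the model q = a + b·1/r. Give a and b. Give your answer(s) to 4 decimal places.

With design matrix M, MᵀM = [[5, 6/5]; [6/5, 643/450]] and Mᵀq = [17, 167/30]ᵀ.
Eliminating b: (643/450)·(row 1) − (6/5)·(row 2) gives (2567/450)·a = (643/450)·17 − (6/5)·(167/30) = 317/18, so a = 7925/2567.
Then b = ((167/30) − (6/5)·(7925/2567))/(643/450) = 3345/2567.

a = 3.0873, b = 1.3031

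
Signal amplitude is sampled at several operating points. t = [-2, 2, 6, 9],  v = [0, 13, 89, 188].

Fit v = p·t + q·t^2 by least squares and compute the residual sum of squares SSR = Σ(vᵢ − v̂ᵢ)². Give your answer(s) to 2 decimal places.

SSR = 4.38

The normal equations are: 125·p + 945·q = 2252;  945·p + 7889·q = 18484.
Eliminating q: 7889·(row 1) − 945·(row 2) gives 93100·p = 7889·2252 − 945·18484 = 298648, so p = 10666/3325.
Then q = (18484 − 945·(10666/3325))/7889 = 9118/4655.
Residuals: -33036/23275, -29109/23275, -17737/23275, 10952/23275; SSR = 101966/23275.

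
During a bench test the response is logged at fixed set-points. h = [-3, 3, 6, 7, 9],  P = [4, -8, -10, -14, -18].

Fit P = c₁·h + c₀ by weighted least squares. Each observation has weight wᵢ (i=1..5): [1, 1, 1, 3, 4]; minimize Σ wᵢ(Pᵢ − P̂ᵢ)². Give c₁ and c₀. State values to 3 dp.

c₁ = -1.808, c₀ = -1.410

With design matrix X, XᵀWX = [[525, 63]; [63, 10]] and XᵀWP = [-1038, -128]ᵀ.
det = 525·10 − 63² = 1281.
c₁ = ((-1038)·10 − 63·(-128))/1281 = -772/427; c₀ = (525·(-128) − 63·(-1038))/1281 = -86/61.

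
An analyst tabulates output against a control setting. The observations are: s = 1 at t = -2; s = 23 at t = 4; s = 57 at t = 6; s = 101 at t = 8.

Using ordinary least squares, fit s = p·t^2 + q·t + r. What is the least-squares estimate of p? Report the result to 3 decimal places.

p = 1.568

With design matrix A, AᵀA = [[5664, 784, 120]; [784, 120, 16]; [120, 16, 4]] and Aᵀs = [8888, 1240, 182]ᵀ.
Solving the 3×3 system (Gaussian elimination) gives p = 1135/724, q = 229/362, r = -735/181.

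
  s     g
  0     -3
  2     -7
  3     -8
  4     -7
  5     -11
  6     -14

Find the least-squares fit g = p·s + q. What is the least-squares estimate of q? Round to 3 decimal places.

Normal-equation sums: Σs·s = 90, Σs = 20, Σ1 = 6.
For Mᵀg: Σs·g = -205, Σg = -50.
Normal equations: [[90, 20]; [20, 6]]·[p, q]ᵀ = [-205, -50]ᵀ.
Eliminating q: 6·(row 1) − 20·(row 2) gives 140·p = 6·(-205) − 20·(-50) = -230, so p = -23/14.
Then q = ((-50) − 20·(-23/14))/6 = -20/7.

q = -2.857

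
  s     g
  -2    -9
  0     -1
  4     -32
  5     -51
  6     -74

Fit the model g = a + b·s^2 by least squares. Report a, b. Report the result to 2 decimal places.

a = -0.63, b = -2.02

Setting ∂/∂a … = 0 gives: 5·a + 81·b = -167;  81·a + 2193·b = -4487.
Δ = 5·2193 − 81² = 4404.
a = ((-167)·2193 − 81·(-4487))/4404 = -232/367; b = (5·(-4487) − 81·(-167))/4404 = -2227/1101.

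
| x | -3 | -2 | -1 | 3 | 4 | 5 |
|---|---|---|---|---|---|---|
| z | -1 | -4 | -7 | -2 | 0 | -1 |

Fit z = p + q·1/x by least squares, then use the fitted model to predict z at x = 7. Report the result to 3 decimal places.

ẑ = -1.165

Setting ∂/∂p … = 0 gives: 6·p + (-21/20)·q = -15;  (-21/20)·p + (5669/3600)·q = 127/15.
Eliminating q: (5669/3600)·(row 1) − (-21/20)·(row 2) gives (2003/240)·p = (5669/3600)·(-15) − (-21/20)·(127/15) = -17677/1200, so p = -17677/10015.
Then q = ((127/15) − (-21/20)·(-17677/10015))/(5669/3600) = 8412/2003.
At x = 7: ẑ = (-17677/10015)·(1) + (8412/2003)·(1/7) = -81679/70105.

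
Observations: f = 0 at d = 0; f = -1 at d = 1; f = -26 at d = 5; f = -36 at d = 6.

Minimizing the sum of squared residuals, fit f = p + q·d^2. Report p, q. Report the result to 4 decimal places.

p = -0.0968, q = -1.0099

Setting ∂/∂p … = 0 gives: 4·p + 62·q = -63;  62·p + 1922·q = -1947.
det = 4·1922 − 62² = 3844.
p = ((-63)·1922 − 62·(-1947))/3844 = -3/31; q = (4·(-1947) − 62·(-63))/3844 = -1941/1922.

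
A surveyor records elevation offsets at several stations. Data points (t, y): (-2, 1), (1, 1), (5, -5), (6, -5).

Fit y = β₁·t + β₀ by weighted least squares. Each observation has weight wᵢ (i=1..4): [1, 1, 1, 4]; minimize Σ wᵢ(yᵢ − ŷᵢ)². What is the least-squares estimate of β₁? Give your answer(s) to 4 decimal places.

β₁ = -0.8710

Compute the Gram sums: Σwᵢ·t·t = 174, Σwᵢ·t = 28, Σwᵢ·1 = 7.
And Σwᵢ·t·y = -146, Σwᵢ·y = -23.
Determinant 174·7 − 28² = 434.
β₁ = ((-146)·7 − 28·(-23))/434 = -27/31; β₀ = (174·(-23) − 28·(-146))/434 = 43/217.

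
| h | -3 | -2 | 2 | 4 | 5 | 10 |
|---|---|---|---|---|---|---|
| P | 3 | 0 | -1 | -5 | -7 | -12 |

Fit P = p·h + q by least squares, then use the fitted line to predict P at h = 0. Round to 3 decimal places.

P̂ = -0.723

Entries of XᵀX: Σh·h = 158, Σh = 16, Σ1 = 6.
Moment sums: Σh·P = -186, ΣP = -22.
Eliminating q: 6·(row 1) − 16·(row 2) gives 692·p = 6·(-186) − 16·(-22) = -764, so p = -191/173.
Then q = ((-22) − 16·(-191/173))/6 = -125/173.
At h = 0: P̂ = (-191/173)·(0) + (-125/173)·(1) = -125/173.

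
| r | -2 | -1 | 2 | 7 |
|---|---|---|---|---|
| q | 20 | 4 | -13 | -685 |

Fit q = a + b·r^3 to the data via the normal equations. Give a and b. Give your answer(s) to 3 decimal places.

From the data, Σ1 = 4, Σr^3 = 342, Σr^3·r^3 = 117778.
For Mᵀq: Σq = -674, Σr^3·q = -235223.
Eliminating b: 117778·(row 1) − 342·(row 2) gives 354148·a = 117778·(-674) − 342·(-235223) = 1063894, so a = 18343/6106.
Then b = ((-235223) − 342·(18343/6106))/117778 = -6124/3053.

a = 3.004, b = -2.006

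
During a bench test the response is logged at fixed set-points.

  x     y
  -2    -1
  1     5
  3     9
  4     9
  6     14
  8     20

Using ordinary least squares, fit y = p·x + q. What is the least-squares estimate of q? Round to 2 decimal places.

The normal equations are: 130·p + 20·q = 314;  20·p + 6·q = 56.
(Σx·x = 130, Σx = 20, Σ1 = 6, Σx·y = 314, Σy = 56.)
Δ = 130·6 − 20² = 380.
p = (314·6 − 20·56)/380 = 191/95; q = (130·56 − 20·314)/380 = 50/19.

q = 2.63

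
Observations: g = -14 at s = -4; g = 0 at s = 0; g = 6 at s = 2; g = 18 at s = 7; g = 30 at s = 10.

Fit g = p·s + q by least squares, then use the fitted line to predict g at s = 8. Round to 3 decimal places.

ĝ = 23.081

Sums needed: Σs·s = 169, Σs = 15, Σ1 = 5.
Right-hand side: Σs·g = 494, Σg = 40.
det = 169·5 − 15² = 620.
p = (494·5 − 15·40)/620 = 187/62; q = (169·40 − 15·494)/620 = -65/62.
At s = 8: ĝ = (187/62)·(8) + (-65/62)·(1) = 1431/62.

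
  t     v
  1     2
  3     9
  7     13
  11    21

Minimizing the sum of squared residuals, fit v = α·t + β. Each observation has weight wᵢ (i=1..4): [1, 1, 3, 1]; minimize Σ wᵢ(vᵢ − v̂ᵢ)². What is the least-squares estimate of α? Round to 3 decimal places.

α = 1.726

Compute the Gram sums: Σwᵢ·t·t = 278, Σwᵢ·t = 36, Σwᵢ·1 = 6.
Right-hand side: Σwᵢ·t·v = 533, Σwᵢ·v = 71.
XᵀWX·[α, β]ᵀ = XᵀWv becomes [[278, 36]; [36, 6]]·[α, β]ᵀ = [533, 71]ᵀ.
Δ = 278·6 − 36² = 372.
α = (533·6 − 36·71)/372 = 107/62; β = (278·71 − 36·533)/372 = 275/186.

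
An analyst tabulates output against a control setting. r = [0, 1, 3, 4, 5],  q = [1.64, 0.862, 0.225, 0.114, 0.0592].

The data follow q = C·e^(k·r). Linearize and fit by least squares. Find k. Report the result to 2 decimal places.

k = -0.67

With ln qᵢ as the transformed response and rᵢ as the regressor:
AᵀA = [[51.0000, 13.0000]; [13.0000, 5]], rhs = [-27.4439, -6.1438]ᵀ  (here Σr = 13.0000, Σ(r)² = 51.0000, Σln q = -6.1438, Σr·ln q = -27.4439).
Solving (det = 86.0000): k = -0.66685, ln C = 0.50505.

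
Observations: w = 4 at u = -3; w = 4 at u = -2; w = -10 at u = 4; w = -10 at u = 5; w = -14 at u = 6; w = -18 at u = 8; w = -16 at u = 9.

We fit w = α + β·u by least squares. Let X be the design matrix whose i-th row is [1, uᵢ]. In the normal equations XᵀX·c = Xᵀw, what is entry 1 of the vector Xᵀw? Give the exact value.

-60

Entry 1 ↔ basis 1, so (Xᵀw)_{1} = Σᵢ wᵢ = (1)·(4) + (1)·(4) + (1)·(-10) + (1)·(-10) + (1)·(-14) + (1)·(-18) + (1)·(-16) = -60.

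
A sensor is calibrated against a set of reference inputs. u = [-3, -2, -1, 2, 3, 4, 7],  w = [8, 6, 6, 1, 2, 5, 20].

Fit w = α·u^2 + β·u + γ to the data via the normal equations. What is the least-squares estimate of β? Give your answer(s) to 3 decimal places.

Sums needed: Σu^2·u^2 = 2852, Σu^2·u = 406, Σu^2 = 92, Σu·u = 92, Σu = 10, Σ1 = 7.
And Σu^2·w = 1184, Σu·w = 126, Σw = 48.
Row-reducing yields α = 47633/91497, β = -100678/91497, γ = 48400/30499.

β = -1.100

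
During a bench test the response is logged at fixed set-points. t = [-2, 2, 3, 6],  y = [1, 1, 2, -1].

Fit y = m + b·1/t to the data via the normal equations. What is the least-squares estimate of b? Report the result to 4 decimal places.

b = 0.2169

Sums needed: Σ1 = 4, Σ1/t = 1/2, Σ1/t·1/t = 23/36.
And Σy = 3, Σ1/t·y = 1/2.
Determinant 4·(23/36) − (1/2)² = 83/36.
m = (3·(23/36) − (1/2)·(1/2))/(83/36) = 60/83; b = (4·(1/2) − (1/2)·3)/(83/36) = 18/83.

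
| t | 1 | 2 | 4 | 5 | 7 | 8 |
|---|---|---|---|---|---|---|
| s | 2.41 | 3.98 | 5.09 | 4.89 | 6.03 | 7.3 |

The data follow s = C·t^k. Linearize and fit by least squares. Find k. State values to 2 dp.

k = 0.47

Taking logs, ln s = k·ln t + ln C, so regress ln s on ln t.
AᵀA = [[13.1032, 7.7142]; [7.7142, 6]], rhs = [13.3978, 9.2600]ᵀ  (here Σln t = 7.7142, Σ(ln t)² = 13.1032, Σln s = 9.2600, Σln t·ln s = 13.3978).
Solving (det = 19.1098): k = 0.46850, ln C = 0.94098.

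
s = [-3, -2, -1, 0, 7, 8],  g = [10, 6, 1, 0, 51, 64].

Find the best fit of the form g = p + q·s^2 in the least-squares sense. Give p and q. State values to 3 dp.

p = 0.784, q = 1.002

Sums needed: Σ1 = 6, Σs^2 = 127, Σs^2·s^2 = 6595.
Moment sums: Σg = 132, Σs^2·g = 6710.
Normal equations: [[6, 127]; [127, 6595]]·[p, q]ᵀ = [132, 6710]ᵀ.
Δ = 6·6595 − 127² = 23441.
p = (132·6595 − 127·6710)/23441 = 1670/2131; q = (6·6710 − 127·132)/23441 = 2136/2131.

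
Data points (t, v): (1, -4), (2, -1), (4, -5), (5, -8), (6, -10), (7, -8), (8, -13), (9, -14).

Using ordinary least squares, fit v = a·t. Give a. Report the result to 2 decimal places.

a = -1.49

The normal system MᵀM·[a]ᵀ = Mᵀv is [[276]]·[a]ᵀ = [-412]ᵀ.
Hence a = -412 / 276 ≈ -1.49275.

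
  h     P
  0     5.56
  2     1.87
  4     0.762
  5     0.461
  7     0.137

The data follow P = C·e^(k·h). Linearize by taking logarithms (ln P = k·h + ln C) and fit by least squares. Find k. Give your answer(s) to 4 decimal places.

k = -0.5181

Taking logs, ln P = k·h + ln C, so regress ln P on h.
Over the data: Σh = 18.0000, Σ(h)² = 94.0000, Σln P = -0.6924, Σh·ln P = -17.6216.
Normal system: [[94.0000, 18.0000]; [18.0000, 5]]·[k, ln C]ᵀ = [-17.6216, -0.6924]ᵀ.
Solving (det = 146.0000): k = -0.51811, ln C = 1.72673.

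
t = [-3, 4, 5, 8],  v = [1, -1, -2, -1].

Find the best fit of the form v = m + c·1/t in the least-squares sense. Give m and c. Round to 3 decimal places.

m = -0.489, c = -4.319

Setting ∂/∂m … = 0 gives: 4·m + (29/120)·c = -3;  (29/120)·m + (3301/14400)·c = -133/120.
det = 4·(3301/14400) − (29/120)² = 4121/4800.
m = ((-3)·(3301/14400) − (29/120)·(-133/120))/(4121/4800) = -6046/12363; c = (4·(-133/120) − (29/120)·(-3))/(4121/4800) = -17800/4121.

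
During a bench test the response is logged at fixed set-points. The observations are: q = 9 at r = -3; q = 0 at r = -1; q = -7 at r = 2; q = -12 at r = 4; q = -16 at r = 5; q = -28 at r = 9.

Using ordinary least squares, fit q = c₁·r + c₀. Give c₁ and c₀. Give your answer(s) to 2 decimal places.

c₁ = -2.97, c₀ = -1.09

The normal equations are: 136·c₁ + 16·c₀ = -421;  16·c₁ + 6·c₀ = -54.
(Σr·r = 136, Σr = 16, Σ1 = 6, Σr·q = -421, Σq = -54.)
Determinant 136·6 − 16² = 560.
c₁ = ((-421)·6 − 16·(-54))/560 = -831/280; c₀ = (136·(-54) − 16·(-421))/560 = -38/35.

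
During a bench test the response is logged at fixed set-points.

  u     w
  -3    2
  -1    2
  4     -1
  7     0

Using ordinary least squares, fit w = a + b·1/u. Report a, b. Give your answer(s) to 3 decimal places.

The normal system XᵀX·[a, b]ᵀ = Xᵀw is [[4, -79/84]; [-79/84, 8425/7056]]·[a, b]ᵀ = [3, -35/12]ᵀ.
Eliminating b: (8425/7056)·(row 1) − (-79/84)·(row 2) gives (3051/784)·a = (8425/7056)·3 − (-79/84)·(-35/12) = 370/441, so a = 5920/27459.
Then b = ((-35/12) − (-79/84)·(5920/27459))/(8425/7056) = -20804/9153.

a = 0.216, b = -2.273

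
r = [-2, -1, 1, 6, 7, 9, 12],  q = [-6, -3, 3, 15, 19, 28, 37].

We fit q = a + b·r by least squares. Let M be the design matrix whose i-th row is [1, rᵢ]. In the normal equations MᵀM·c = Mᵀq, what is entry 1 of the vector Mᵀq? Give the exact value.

93

Entry 1 ↔ basis 1, so (Mᵀq)_{1} = Σᵢ qᵢ = (1)·(-6) + (1)·(-3) + (1)·(3) + (1)·(15) + (1)·(19) + (1)·(28) + (1)·(37) = 93.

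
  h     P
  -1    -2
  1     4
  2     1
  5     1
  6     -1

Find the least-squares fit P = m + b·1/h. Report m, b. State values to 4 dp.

m = 0.1191, b = 2.7742

MᵀM·[m, b]ᵀ = MᵀP reads: 5·m + (13/15)·b = 3;  (13/15)·m + (1043/450)·b = 98/15.
(Σ1 = 5, Σ1/h = 13/15, Σ1/h·1/h = 1043/450, ΣP = 3, Σ1/h·P = 98/15.)
Eliminating b: (1043/450)·(row 1) − (13/15)·(row 2) gives (4877/450)·m = (1043/450)·3 − (13/15)·(98/15) = 581/450, so m = 581/4877.
Then b = ((98/15) − (13/15)·(581/4877))/(1043/450) = 13530/4877.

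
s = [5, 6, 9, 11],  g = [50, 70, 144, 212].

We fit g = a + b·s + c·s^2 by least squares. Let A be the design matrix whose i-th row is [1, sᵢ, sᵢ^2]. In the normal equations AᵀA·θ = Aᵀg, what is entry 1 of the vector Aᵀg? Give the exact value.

Entry 1 ↔ basis 1, so (Aᵀg)_{1} = Σᵢ gᵢ = (1)·(50) + (1)·(70) + (1)·(144) + (1)·(212) = 476.

476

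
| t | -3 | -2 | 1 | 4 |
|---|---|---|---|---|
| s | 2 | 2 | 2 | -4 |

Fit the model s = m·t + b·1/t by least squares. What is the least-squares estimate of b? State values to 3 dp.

b = 2.846

AᵀA·[m, b]ᵀ = Aᵀs reads: 30·m + 4·b = -24;  4·m + (205/144)·b = -2/3.
(Σt·t = 30, Σt·1/t = 4, Σ1/t·1/t = 205/144, Σt·s = -24, Σ1/t·s = -2/3.)
Δ = 30·(205/144) − 4² = 641/24.
m = ((-24)·(205/144) − 4·(-2/3))/(641/24) = -756/641; b = (30·(-2/3) − 4·(-24))/(641/24) = 1824/641.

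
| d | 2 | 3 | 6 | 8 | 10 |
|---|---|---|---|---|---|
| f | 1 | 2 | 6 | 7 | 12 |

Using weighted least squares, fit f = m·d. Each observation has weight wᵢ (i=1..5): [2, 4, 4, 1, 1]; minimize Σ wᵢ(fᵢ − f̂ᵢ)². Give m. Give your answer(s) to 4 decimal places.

Normal-equation sums: Σwᵢ·d·d = 352.
Right-hand side: Σwᵢ·d·f = 348.
So AᵀWA·[m]ᵀ = AᵀWf: [[352]]·[m]ᵀ = [348]ᵀ.
Hence m = 348 / 352 ≈ 0.988636.

m = 0.9886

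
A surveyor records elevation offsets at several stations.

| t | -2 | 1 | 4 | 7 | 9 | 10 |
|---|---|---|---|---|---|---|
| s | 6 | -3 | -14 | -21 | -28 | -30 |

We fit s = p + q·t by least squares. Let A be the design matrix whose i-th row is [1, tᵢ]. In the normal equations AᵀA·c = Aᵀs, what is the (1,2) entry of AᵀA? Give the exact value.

29

Row 1 ↔ basis 1, column 2 ↔ basis t, so (AᵀA)_{1,2} = Σᵢ t = (1)·(-2) + (1)·(1) + (1)·(4) + (1)·(7) + (1)·(9) + (1)·(10) = 29.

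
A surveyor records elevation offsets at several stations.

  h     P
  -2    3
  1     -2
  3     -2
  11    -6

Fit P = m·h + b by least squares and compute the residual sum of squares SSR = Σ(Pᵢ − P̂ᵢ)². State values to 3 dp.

SSR = 5.412

XᵀX·[m, b]ᵀ = XᵀP reads: 135·m + 13·b = -80;  13·m + 4·b = -7.
(Σh·h = 135, Σh = 13, Σ1 = 4, Σh·P = -80, ΣP = -7.)
Δ = 135·4 − 13² = 371.
m = ((-80)·4 − 13·(-7))/371 = -229/371; b = (135·(-7) − 13·(-80))/371 = 95/371.
Residuals: 80/53, -608/371, -150/371, 198/371; SSR = 2008/371.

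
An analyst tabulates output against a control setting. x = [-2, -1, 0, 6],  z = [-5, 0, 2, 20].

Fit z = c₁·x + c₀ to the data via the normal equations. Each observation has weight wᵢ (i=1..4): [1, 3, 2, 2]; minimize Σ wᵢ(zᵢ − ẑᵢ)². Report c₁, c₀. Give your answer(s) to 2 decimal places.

Forming MᵀWM = [[79, 7]; [7, 8]] and MᵀWz = [250, 39]ᵀ gives MᵀWM·[c₁, c₀]ᵀ = MᵀWz.
Δ = 79·8 − 7² = 583.
c₁ = (250·8 − 7·39)/583 = 157/53; c₀ = (79·39 − 7·250)/583 = 121/53.

c₁ = 2.96, c₀ = 2.28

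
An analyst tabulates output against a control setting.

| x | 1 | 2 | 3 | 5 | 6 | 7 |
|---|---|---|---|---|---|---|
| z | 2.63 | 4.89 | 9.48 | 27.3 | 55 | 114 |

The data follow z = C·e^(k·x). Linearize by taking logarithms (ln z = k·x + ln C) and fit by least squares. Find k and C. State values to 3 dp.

k = 0.614, C = 1.421

Let Y = ln z. Fitting Y = k·x + ln C by least squares:
Σx = 24.0000, Σ(x)² = 124.0000, Σln z = 16.8538, Σx·ln z = 84.6207.
Equations: 124.0000·k + 24.0000·ln C = 84.6207;  24.0000·k + 6·ln C = 16.8538.
Δ = 124.0000·6 − (24.0000)² = 168.0000; k = (84.6207·6 − 24.0000·16.8538)/168.0000 = 0.61449, ln C = (124.0000·16.8538 − 24.0000·84.6207)/168.0000 = 0.35102, so C = exp(0.35102) = 1.42051.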